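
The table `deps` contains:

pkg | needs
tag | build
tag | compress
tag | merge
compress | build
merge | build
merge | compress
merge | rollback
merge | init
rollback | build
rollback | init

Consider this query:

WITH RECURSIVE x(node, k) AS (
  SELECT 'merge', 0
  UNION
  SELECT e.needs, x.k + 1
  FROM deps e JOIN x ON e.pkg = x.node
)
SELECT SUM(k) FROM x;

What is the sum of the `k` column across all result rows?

8

Base: (merge, k=0).
Iteration 1: edges from {merge} -> (build, k=1), (compress, k=1), (init, k=1), (rollback, k=1).
Iteration 2: edges from {build,compress,init,rollback} -> (build, k=2), (init, k=2). [UNION drops 1 duplicate row(s)]
Iteration 3: no outgoing edges from {build,init}; recursion stops.
SUM(k) = 0 + 1 + 1 + 1 + 1 + 2 + 2 = 8.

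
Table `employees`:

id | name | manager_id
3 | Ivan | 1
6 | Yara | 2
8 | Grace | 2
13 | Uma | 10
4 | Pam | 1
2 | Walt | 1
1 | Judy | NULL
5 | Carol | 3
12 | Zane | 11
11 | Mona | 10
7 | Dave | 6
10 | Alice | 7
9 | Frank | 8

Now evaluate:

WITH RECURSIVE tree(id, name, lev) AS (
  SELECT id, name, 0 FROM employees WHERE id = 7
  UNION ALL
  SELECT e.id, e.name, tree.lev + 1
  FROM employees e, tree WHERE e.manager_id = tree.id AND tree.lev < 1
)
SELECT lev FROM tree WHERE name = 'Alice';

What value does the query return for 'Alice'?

1

Base: id=7 (Dave) at lev 0.
Iteration 1: rows with manager_id in {7} -> Alice (id 10, lev 1).
Iteration 2: lev < 1 fails for all current rows; recursion stops.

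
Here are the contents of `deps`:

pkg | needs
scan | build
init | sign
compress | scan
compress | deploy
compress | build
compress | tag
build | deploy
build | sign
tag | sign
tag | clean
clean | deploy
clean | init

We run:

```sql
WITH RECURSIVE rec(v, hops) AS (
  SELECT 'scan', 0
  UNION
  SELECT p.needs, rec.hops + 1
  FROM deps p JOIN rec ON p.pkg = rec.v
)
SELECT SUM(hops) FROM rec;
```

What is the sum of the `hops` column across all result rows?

Base: (scan, hops=0).
Iteration 1: edges from {scan} -> (build, hops=1).
Iteration 2: edges from {build} -> (deploy, hops=2), (sign, hops=2).
Iteration 3: no outgoing edges from {deploy,sign}; recursion stops.
SUM(hops) = 0 + 1 + 2 + 2 = 5.

5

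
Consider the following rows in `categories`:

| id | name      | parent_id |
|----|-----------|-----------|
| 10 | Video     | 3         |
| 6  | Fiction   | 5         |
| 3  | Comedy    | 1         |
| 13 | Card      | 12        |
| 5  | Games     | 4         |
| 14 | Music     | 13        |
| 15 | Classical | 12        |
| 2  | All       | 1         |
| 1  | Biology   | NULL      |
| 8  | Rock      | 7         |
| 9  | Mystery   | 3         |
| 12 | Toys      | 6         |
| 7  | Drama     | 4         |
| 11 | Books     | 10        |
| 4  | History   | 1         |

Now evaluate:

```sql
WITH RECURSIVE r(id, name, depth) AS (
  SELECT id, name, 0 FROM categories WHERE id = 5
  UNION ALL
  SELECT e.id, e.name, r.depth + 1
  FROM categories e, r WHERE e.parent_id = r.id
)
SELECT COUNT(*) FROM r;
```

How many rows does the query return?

Base: id=5 (Games) at depth 0.
Iteration 1: rows with parent_id in {5} -> Fiction (id 6, depth 1).
Iteration 2: rows with parent_id in {6} -> Toys (id 12, depth 2).
Iteration 3: rows with parent_id in {12} -> Card (id 13, depth 3), Classical (id 15, depth 3).
Iteration 4: rows with parent_id in {13,15} -> Music (id 14, depth 4).
Iteration 5: no rows with parent_id in {14}; recursion stops.
Total rows emitted: 6.

6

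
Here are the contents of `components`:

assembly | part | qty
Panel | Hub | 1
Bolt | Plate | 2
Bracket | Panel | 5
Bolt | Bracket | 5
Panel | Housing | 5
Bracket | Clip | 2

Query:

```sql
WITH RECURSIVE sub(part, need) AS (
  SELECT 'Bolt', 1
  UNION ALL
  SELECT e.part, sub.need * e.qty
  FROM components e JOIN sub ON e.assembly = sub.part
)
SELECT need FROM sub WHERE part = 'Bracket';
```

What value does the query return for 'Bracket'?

Base: (Bolt, need=1).
Iteration 1: components of {Bolt} -> Bracket = 1*5 = 5, Plate = 1*2 = 2.
Iteration 2: components of {Bracket,Plate} -> Clip = 5*2 = 10, Panel = 5*5 = 25.
Iteration 3: components of {Clip,Panel} -> Housing = 25*5 = 125, Hub = 25*1 = 25.
Iteration 4: no further components; recursion stops.

5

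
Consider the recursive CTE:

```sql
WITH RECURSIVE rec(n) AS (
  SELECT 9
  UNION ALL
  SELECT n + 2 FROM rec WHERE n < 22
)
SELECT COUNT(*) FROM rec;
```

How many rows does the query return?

8

Base: n=9.
Iteration 1: 9 < 22 holds -> n = 9 + 2 = 11.
Iteration 2: 11 < 22 holds -> n = 11 + 2 = 13.
Iteration 3: 13 < 22 holds -> n = 13 + 2 = 15.
Iteration 4: 15 < 22 holds -> n = 15 + 2 = 17.
Iteration 5: 17 < 22 holds -> n = 17 + 2 = 19.
Iteration 6: 19 < 22 holds -> n = 19 + 2 = 21.
Iteration 7: 21 < 22 holds -> n = 21 + 2 = 23.
Iteration 8: 23 < 22 fails; recursion stops.
Total rows emitted: 8.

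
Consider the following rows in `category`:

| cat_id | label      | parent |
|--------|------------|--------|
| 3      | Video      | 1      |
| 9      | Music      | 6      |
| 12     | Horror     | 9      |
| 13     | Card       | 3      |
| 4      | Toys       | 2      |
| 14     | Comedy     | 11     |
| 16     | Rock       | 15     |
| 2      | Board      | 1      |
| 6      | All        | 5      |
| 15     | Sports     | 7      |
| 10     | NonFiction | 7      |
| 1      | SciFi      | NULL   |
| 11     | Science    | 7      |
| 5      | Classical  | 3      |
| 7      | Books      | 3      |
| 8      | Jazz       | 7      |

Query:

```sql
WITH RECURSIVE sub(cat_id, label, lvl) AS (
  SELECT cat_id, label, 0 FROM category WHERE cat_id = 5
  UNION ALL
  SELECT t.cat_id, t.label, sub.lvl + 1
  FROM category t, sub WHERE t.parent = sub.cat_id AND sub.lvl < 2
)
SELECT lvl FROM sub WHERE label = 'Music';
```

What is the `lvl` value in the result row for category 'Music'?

2

Base: cat_id=5 (Classical) at lvl 0.
Iteration 1: rows with parent in {5} -> All (id 6, lvl 1).
Iteration 2: rows with parent in {6} -> Music (id 9, lvl 2).
Iteration 3: lvl < 2 fails for all current rows; recursion stops.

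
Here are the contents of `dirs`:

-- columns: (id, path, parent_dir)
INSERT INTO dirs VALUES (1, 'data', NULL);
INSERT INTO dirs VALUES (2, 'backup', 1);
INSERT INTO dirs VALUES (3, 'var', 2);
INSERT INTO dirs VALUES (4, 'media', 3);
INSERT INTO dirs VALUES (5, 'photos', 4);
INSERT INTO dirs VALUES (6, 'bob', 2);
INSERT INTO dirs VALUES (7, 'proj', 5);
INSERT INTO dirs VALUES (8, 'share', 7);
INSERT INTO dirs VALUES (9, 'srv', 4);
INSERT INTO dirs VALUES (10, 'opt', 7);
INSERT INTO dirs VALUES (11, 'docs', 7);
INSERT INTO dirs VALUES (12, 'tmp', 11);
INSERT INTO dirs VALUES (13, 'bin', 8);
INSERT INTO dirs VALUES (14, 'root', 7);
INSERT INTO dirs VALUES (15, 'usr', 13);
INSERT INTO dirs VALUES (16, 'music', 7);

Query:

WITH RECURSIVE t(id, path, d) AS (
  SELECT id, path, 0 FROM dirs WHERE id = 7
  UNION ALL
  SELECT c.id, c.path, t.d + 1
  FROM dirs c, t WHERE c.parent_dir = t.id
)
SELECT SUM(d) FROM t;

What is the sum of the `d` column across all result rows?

Base: id=7 (proj) at d 0.
Iteration 1: rows with parent_dir in {7} -> share (id 8, d 1), opt (id 10, d 1), docs (id 11, d 1), root (id 14, d 1), music (id 16, d 1).
Iteration 2: rows with parent_dir in {8,10,11,14,16} -> tmp (id 12, d 2), bin (id 13, d 2).
Iteration 3: rows with parent_dir in {12,13} -> usr (id 15, d 3).
Iteration 4: no rows with parent_dir in {15}; recursion stops.
SUM(d) = 0 + 1 + 1 + 1 + 1 + 1 + 2 + 2 + 3 = 12.

12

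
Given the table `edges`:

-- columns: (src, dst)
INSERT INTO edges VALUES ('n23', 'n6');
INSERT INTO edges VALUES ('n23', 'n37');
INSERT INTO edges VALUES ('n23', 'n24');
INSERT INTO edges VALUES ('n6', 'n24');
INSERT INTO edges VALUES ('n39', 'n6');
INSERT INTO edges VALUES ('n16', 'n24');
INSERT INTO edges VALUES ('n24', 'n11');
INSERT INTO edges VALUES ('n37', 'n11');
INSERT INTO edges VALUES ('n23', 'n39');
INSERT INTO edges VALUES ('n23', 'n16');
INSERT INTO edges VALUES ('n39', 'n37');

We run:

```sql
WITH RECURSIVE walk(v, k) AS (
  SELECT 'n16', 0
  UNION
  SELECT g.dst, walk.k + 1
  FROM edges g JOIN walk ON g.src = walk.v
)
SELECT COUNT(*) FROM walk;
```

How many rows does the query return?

Base: (n16, k=0).
Iteration 1: edges from {n16} -> (n24, k=1).
Iteration 2: edges from {n24} -> (n11, k=2).
Iteration 3: no outgoing edges from {n11}; recursion stops.
Total rows emitted: 3.

3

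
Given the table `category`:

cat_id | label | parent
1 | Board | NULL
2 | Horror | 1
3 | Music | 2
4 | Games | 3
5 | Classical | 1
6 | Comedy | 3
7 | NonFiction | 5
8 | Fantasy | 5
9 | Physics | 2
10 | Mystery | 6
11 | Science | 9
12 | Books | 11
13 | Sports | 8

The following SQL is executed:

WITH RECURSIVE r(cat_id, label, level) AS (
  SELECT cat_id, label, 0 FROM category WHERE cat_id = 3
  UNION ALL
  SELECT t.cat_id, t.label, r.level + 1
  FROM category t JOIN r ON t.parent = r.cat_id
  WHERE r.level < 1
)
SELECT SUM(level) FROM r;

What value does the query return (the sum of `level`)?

Base: cat_id=3 (Music) at level 0.
Iteration 1: rows with parent in {3} -> Games (id 4, level 1), Comedy (id 6, level 1).
Iteration 2: level < 1 fails for all current rows; recursion stops.
SUM(level) = 0 + 1 + 1 = 2.

2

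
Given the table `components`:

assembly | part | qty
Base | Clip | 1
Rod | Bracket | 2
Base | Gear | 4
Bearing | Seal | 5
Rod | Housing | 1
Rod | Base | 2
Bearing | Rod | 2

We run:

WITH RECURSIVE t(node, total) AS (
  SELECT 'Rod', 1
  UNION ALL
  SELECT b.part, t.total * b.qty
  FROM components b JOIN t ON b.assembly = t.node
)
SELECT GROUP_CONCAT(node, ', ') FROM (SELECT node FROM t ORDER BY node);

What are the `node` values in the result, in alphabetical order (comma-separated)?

Base: (Rod, total=1).
Iteration 1: components of {Rod} -> Base = 1*2 = 2, Bracket = 1*2 = 2, Housing = 1*1 = 1.
Iteration 2: components of {Base,Bracket,Housing} -> Clip = 2*1 = 2, Gear = 2*4 = 8.
Iteration 3: no further components; recursion stops.

Base, Bracket, Clip, Gear, Housing, Rod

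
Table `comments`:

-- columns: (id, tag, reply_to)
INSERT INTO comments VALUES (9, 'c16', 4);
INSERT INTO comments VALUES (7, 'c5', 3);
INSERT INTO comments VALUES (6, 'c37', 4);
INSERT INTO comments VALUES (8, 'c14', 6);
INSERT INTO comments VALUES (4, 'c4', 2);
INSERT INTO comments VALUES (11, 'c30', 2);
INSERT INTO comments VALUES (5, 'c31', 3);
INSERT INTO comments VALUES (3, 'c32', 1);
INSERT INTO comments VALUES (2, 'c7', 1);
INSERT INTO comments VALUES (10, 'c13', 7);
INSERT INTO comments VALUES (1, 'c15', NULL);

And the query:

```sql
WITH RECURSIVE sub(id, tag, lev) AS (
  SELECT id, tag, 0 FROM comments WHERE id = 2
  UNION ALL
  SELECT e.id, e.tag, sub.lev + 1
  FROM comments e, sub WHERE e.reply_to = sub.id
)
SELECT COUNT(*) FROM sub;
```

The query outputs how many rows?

Base: id=2 (c7) at lev 0.
Iteration 1: rows with reply_to in {2} -> c4 (id 4, lev 1), c30 (id 11, lev 1).
Iteration 2: rows with reply_to in {4,11} -> c37 (id 6, lev 2), c16 (id 9, lev 2).
Iteration 3: rows with reply_to in {6,9} -> c14 (id 8, lev 3).
Iteration 4: no rows with reply_to in {8}; recursion stops.
Total rows emitted: 6.

6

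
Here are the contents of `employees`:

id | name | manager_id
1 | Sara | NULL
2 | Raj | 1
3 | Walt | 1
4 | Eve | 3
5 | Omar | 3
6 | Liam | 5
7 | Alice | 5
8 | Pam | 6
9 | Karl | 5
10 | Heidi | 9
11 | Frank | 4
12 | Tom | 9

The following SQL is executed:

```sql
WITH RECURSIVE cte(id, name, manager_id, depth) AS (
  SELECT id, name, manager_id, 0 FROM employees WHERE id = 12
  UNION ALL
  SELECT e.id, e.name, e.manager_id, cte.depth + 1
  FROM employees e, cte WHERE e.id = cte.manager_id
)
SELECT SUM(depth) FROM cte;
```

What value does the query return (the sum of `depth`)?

Base: id=12 (Tom), manager_id=9, depth 0.
Iteration 1: join on id=9 -> Karl (id 9, manager_id=5, depth 1).
Iteration 2: join on id=5 -> Omar (id 5, manager_id=3, depth 2).
Iteration 3: join on id=3 -> Walt (id 3, manager_id=1, depth 3).
Iteration 4: join on id=1 -> Sara (id 1, manager_id=NULL, depth 4).
Iteration 5: manager_id is NULL; no match; recursion stops.
SUM(depth) = 0 + 1 + 2 + 3 + 4 = 10.

10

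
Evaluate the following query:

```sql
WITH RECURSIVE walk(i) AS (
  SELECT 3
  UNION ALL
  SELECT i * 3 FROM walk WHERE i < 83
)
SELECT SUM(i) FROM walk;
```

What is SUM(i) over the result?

363

Base: i=3.
Iteration 1: 3 < 83 holds -> i = 3 * 3 = 9.
Iteration 2: 9 < 83 holds -> i = 9 * 3 = 27.
Iteration 3: 27 < 83 holds -> i = 27 * 3 = 81.
Iteration 4: 81 < 83 holds -> i = 81 * 3 = 243.
Iteration 5: 243 < 83 fails; recursion stops.
SUM(i) = 3 + 9 + 27 + 81 + 243 = 363.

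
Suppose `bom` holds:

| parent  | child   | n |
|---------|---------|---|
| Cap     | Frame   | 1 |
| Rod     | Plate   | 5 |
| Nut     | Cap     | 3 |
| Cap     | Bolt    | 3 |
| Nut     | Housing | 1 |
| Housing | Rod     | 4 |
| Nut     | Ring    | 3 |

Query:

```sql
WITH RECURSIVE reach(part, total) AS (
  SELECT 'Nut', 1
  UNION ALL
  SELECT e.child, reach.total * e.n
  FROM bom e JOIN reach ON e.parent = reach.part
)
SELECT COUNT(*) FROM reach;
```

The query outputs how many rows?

8

Base: (Nut, total=1).
Iteration 1: components of {Nut} -> Cap = 1*3 = 3, Housing = 1*1 = 1, Ring = 1*3 = 3.
Iteration 2: components of {Cap,Housing,Ring} -> Bolt = 3*3 = 9, Frame = 3*1 = 3, Rod = 1*4 = 4.
Iteration 3: components of {Bolt,Frame,Rod} -> Plate = 4*5 = 20.
Iteration 4: no further components; recursion stops.
Total rows emitted: 8.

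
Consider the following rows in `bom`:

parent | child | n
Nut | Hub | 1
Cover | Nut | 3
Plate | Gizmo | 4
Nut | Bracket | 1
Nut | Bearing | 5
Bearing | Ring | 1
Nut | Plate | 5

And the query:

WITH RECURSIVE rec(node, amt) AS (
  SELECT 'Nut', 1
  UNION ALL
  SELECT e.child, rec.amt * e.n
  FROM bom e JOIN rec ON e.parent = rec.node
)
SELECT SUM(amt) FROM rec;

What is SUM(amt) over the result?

Base: (Nut, amt=1).
Iteration 1: components of {Nut} -> Bearing = 1*5 = 5, Bracket = 1*1 = 1, Hub = 1*1 = 1, Plate = 1*5 = 5.
Iteration 2: components of {Bearing,Bracket,Hub,Plate} -> Gizmo = 5*4 = 20, Ring = 5*1 = 5.
Iteration 3: no further components; recursion stops.
SUM(amt) = 1 + 1 + 1 + 5 + 5 + 20 + 5 = 38.

38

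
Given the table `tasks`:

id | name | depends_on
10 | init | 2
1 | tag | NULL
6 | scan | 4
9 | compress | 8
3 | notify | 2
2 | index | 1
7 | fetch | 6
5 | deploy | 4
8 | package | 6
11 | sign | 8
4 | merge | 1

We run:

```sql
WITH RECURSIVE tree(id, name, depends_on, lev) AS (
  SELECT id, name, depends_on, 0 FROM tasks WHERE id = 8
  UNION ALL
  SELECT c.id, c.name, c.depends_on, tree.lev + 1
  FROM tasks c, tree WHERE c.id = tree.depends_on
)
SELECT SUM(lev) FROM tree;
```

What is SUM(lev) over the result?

Base: id=8 (package), depends_on=6, lev 0.
Iteration 1: join on id=6 -> scan (id 6, depends_on=4, lev 1).
Iteration 2: join on id=4 -> merge (id 4, depends_on=1, lev 2).
Iteration 3: join on id=1 -> tag (id 1, depends_on=NULL, lev 3).
Iteration 4: depends_on is NULL; no match; recursion stops.
SUM(lev) = 0 + 1 + 2 + 3 = 6.

6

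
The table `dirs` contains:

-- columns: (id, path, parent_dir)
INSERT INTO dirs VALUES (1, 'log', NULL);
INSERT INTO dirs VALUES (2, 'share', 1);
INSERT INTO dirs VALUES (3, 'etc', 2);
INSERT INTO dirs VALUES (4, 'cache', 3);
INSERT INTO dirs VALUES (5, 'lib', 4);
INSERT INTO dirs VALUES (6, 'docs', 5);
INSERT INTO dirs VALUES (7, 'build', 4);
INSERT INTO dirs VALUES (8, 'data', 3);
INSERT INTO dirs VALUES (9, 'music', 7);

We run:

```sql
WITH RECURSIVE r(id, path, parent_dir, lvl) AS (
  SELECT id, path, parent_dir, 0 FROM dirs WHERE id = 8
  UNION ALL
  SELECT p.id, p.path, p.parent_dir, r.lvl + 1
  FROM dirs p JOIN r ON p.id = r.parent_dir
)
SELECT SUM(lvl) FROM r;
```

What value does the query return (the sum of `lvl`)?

6

Base: id=8 (data), parent_dir=3, lvl 0.
Iteration 1: join on id=3 -> etc (id 3, parent_dir=2, lvl 1).
Iteration 2: join on id=2 -> share (id 2, parent_dir=1, lvl 2).
Iteration 3: join on id=1 -> log (id 1, parent_dir=NULL, lvl 3).
Iteration 4: parent_dir is NULL; no match; recursion stops.
SUM(lvl) = 0 + 1 + 2 + 3 = 6.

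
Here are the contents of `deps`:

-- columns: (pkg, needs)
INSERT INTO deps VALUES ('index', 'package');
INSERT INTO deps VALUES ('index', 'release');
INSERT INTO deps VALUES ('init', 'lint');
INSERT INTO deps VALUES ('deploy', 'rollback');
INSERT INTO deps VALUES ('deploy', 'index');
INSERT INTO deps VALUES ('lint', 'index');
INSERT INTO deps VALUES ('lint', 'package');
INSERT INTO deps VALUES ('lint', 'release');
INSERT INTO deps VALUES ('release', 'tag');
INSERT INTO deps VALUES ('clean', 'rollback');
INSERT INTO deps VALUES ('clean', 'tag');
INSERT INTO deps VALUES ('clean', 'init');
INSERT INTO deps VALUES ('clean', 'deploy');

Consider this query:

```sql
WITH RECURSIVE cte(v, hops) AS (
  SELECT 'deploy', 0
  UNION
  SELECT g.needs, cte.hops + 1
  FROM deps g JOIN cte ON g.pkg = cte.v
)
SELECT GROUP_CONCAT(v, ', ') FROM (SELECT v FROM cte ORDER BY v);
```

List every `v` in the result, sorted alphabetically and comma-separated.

Base: (deploy, hops=0).
Iteration 1: edges from {deploy} -> (index, hops=1), (rollback, hops=1).
Iteration 2: edges from {index,rollback} -> (package, hops=2), (release, hops=2).
Iteration 3: edges from {package,release} -> (tag, hops=3).
Iteration 4: no outgoing edges from {tag}; recursion stops.

deploy, index, package, release, rollback, tag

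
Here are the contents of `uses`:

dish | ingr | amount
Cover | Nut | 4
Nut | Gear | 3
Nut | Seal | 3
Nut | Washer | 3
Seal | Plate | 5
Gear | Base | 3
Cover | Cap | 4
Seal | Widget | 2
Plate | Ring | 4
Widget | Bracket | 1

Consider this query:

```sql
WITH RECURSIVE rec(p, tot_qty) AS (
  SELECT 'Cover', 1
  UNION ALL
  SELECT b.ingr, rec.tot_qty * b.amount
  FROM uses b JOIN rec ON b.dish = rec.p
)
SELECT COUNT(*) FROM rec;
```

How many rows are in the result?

Base: (Cover, tot_qty=1).
Iteration 1: components of {Cover} -> Cap = 1*4 = 4, Nut = 1*4 = 4.
Iteration 2: components of {Cap,Nut} -> Gear = 4*3 = 12, Seal = 4*3 = 12, Washer = 4*3 = 12.
Iteration 3: components of {Gear,Seal,Washer} -> Base = 12*3 = 36, Plate = 12*5 = 60, Widget = 12*2 = 24.
Iteration 4: components of {Base,Plate,Widget} -> Bracket = 24*1 = 24, Ring = 60*4 = 240.
Iteration 5: no further components; recursion stops.
Total rows emitted: 11.

11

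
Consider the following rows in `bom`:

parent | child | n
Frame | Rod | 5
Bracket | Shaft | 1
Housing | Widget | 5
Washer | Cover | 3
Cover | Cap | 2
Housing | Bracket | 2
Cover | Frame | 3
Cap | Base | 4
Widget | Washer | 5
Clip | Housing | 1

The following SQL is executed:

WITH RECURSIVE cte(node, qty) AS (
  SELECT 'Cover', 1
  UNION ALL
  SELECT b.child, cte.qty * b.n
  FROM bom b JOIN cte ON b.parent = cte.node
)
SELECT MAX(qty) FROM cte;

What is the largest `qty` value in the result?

15

Base: (Cover, qty=1).
Iteration 1: components of {Cover} -> Cap = 1*2 = 2, Frame = 1*3 = 3.
Iteration 2: components of {Cap,Frame} -> Base = 2*4 = 8, Rod = 3*5 = 15.
Iteration 3: no further components; recursion stops.
qty values: 1, 2, 3, 8, 15; the maximum is 15.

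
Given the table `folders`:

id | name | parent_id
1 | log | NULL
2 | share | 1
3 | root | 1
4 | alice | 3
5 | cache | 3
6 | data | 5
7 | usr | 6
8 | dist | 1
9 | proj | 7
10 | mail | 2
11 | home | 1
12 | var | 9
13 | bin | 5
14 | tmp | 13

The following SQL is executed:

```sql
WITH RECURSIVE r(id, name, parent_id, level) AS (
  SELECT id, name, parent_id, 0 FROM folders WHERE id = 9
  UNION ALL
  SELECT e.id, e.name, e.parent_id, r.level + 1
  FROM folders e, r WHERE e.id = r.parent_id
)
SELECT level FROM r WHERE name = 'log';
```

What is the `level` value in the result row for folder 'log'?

Base: id=9 (proj), parent_id=7, level 0.
Iteration 1: join on id=7 -> usr (id 7, parent_id=6, level 1).
Iteration 2: join on id=6 -> data (id 6, parent_id=5, level 2).
Iteration 3: join on id=5 -> cache (id 5, parent_id=3, level 3).
Iteration 4: join on id=3 -> root (id 3, parent_id=1, level 4).
Iteration 5: join on id=1 -> log (id 1, parent_id=NULL, level 5).
Iteration 6: parent_id is NULL; no match; recursion stops.

5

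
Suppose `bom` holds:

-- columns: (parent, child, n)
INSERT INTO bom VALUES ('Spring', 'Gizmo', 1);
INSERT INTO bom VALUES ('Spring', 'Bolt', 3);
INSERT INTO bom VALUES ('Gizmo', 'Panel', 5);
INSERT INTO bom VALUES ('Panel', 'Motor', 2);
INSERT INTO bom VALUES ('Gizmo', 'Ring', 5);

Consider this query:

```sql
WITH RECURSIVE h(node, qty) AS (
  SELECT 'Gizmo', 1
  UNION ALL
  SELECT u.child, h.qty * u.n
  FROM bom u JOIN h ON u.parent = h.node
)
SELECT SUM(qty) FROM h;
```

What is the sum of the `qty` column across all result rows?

Base: (Gizmo, qty=1).
Iteration 1: components of {Gizmo} -> Panel = 1*5 = 5, Ring = 1*5 = 5.
Iteration 2: components of {Panel,Ring} -> Motor = 5*2 = 10.
Iteration 3: no further components; recursion stops.
SUM(qty) = 1 + 5 + 5 + 10 = 21.

21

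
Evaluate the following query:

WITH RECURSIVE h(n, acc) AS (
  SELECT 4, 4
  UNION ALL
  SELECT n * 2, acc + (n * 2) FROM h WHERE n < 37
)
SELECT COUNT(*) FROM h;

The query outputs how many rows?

5

Base: n=4, acc=4.
Iteration 1: 4 < 37 holds -> n = 4 * 2 = 8, acc = 4 + 8 = 12.
Iteration 2: 8 < 37 holds -> n = 8 * 2 = 16, acc = 12 + 16 = 28.
Iteration 3: 16 < 37 holds -> n = 16 * 2 = 32, acc = 28 + 32 = 60.
Iteration 4: 32 < 37 holds -> n = 32 * 2 = 64, acc = 60 + 64 = 124.
Iteration 5: 64 < 37 fails; recursion stops.
Total rows emitted: 5.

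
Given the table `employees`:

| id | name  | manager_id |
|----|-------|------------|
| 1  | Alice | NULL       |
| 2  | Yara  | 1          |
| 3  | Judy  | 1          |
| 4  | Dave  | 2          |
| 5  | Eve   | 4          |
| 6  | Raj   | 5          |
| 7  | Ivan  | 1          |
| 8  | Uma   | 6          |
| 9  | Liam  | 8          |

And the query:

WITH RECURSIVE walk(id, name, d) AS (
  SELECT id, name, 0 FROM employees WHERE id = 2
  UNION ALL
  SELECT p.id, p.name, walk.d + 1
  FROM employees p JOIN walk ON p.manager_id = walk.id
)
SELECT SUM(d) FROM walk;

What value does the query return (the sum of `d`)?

15

Base: id=2 (Yara) at d 0.
Iteration 1: rows with manager_id in {2} -> Dave (id 4, d 1).
Iteration 2: rows with manager_id in {4} -> Eve (id 5, d 2).
Iteration 3: rows with manager_id in {5} -> Raj (id 6, d 3).
Iteration 4: rows with manager_id in {6} -> Uma (id 8, d 4).
Iteration 5: rows with manager_id in {8} -> Liam (id 9, d 5).
Iteration 6: no rows with manager_id in {9}; recursion stops.
SUM(d) = 0 + 1 + 2 + 3 + 4 + 5 = 15.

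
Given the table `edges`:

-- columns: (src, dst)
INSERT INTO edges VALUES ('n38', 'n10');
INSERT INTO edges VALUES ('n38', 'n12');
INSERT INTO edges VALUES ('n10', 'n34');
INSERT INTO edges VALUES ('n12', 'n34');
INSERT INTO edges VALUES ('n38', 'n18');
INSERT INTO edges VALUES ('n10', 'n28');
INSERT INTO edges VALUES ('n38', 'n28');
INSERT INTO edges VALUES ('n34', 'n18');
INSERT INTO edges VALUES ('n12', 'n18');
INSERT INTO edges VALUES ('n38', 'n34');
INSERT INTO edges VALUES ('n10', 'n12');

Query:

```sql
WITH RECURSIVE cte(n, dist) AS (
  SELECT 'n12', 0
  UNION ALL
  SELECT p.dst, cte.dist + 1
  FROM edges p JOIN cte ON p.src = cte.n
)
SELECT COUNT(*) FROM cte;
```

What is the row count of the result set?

Base: (n12, dist=0).
Iteration 1: edges from {n12} -> (n18, dist=1), (n34, dist=1).
Iteration 2: edges from {n18,n34} -> (n18, dist=2).
Iteration 3: no outgoing edges from {n18}; recursion stops.
Total rows emitted: 4.

4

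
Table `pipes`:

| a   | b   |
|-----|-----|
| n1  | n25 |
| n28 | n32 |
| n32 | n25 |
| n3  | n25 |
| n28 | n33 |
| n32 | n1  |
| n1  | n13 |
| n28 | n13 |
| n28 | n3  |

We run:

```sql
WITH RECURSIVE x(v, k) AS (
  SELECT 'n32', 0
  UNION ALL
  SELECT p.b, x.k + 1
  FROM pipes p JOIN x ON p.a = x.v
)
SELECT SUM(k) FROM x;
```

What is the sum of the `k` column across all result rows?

6

Base: (n32, k=0).
Iteration 1: edges from {n32} -> (n1, k=1), (n25, k=1).
Iteration 2: edges from {n1,n25} -> (n13, k=2), (n25, k=2).
Iteration 3: no outgoing edges from {n13,n25}; recursion stops.
SUM(k) = 0 + 1 + 1 + 2 + 2 = 6.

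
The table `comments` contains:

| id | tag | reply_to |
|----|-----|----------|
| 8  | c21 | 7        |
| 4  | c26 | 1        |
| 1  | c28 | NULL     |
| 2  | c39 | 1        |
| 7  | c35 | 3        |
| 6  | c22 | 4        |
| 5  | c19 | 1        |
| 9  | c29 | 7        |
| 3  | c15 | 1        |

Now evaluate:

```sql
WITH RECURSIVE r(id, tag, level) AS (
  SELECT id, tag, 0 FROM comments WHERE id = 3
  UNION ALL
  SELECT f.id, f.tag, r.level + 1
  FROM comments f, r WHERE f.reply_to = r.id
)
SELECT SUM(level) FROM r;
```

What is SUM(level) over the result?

Base: id=3 (c15) at level 0.
Iteration 1: rows with reply_to in {3} -> c35 (id 7, level 1).
Iteration 2: rows with reply_to in {7} -> c21 (id 8, level 2), c29 (id 9, level 2).
Iteration 3: no rows with reply_to in {8,9}; recursion stops.
SUM(level) = 0 + 1 + 2 + 2 = 5.

5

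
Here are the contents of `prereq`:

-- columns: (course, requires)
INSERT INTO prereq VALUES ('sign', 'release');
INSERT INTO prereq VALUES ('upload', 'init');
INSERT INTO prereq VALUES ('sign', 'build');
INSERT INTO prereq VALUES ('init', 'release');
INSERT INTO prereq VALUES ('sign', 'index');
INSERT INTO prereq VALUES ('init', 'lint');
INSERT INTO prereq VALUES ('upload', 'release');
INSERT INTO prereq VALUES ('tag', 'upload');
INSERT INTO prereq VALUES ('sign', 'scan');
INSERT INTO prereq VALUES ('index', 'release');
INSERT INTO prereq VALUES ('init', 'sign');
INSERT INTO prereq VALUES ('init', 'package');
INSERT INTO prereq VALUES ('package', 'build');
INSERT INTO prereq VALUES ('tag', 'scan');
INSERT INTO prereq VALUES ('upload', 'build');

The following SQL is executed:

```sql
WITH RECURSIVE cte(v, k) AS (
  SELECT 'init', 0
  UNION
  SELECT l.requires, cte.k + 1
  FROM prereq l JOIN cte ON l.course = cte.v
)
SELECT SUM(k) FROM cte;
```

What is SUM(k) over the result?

Base: (init, k=0).
Iteration 1: edges from {init} -> (lint, k=1), (package, k=1), (release, k=1), (sign, k=1).
Iteration 2: edges from {lint,package,release,sign} -> (build, k=2), (index, k=2), (release, k=2), (scan, k=2). [UNION drops 1 duplicate row(s)]
Iteration 3: edges from {build,index,release,scan} -> (release, k=3).
Iteration 4: no outgoing edges from {release}; recursion stops.
SUM(k) = 0 + 1 + 1 + 1 + 1 + 2 + 2 + 2 + 2 + 3 = 15.

15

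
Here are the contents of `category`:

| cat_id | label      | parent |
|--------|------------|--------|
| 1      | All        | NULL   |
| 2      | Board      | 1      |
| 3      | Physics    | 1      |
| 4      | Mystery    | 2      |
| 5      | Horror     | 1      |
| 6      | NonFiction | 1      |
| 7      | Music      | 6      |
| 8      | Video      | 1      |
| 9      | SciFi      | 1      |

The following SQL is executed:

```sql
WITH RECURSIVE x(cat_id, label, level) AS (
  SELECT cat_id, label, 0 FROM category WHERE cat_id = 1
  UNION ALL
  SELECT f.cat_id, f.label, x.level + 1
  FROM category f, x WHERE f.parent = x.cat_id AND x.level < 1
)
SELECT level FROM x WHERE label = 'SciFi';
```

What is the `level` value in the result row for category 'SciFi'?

Base: cat_id=1 (All) at level 0.
Iteration 1: rows with parent in {1} -> Board (id 2, level 1), Physics (id 3, level 1), Horror (id 5, level 1), NonFiction (id 6, level 1), Video (id 8, level 1), SciFi (id 9, level 1).
Iteration 2: level < 1 fails for all current rows; recursion stops.

1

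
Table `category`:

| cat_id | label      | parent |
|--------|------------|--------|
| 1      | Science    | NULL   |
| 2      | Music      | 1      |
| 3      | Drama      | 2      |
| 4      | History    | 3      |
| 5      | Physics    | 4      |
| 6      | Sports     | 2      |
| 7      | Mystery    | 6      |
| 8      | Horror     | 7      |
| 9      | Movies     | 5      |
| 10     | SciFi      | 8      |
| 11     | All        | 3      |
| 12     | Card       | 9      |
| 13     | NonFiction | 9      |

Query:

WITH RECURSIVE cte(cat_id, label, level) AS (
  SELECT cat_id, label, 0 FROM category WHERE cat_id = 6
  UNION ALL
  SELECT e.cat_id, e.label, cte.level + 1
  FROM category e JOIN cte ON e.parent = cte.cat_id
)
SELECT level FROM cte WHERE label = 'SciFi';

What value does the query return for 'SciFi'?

3

Base: cat_id=6 (Sports) at level 0.
Iteration 1: rows with parent in {6} -> Mystery (id 7, level 1).
Iteration 2: rows with parent in {7} -> Horror (id 8, level 2).
Iteration 3: rows with parent in {8} -> SciFi (id 10, level 3).
Iteration 4: no rows with parent in {10}; recursion stops.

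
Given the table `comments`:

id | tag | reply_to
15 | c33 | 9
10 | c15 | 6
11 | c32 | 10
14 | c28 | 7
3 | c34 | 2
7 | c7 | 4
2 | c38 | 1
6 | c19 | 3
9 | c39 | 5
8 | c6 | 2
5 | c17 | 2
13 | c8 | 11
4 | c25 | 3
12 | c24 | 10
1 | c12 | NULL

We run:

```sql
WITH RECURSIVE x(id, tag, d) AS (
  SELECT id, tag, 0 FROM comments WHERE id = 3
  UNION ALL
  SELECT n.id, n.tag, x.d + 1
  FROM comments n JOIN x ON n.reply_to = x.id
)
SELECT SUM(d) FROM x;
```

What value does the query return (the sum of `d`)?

Base: id=3 (c34) at d 0.
Iteration 1: rows with reply_to in {3} -> c25 (id 4, d 1), c19 (id 6, d 1).
Iteration 2: rows with reply_to in {4,6} -> c7 (id 7, d 2), c15 (id 10, d 2).
Iteration 3: rows with reply_to in {7,10} -> c32 (id 11, d 3), c24 (id 12, d 3), c28 (id 14, d 3).
Iteration 4: rows with reply_to in {11,12,14} -> c8 (id 13, d 4).
Iteration 5: no rows with reply_to in {13}; recursion stops.
SUM(d) = 0 + 1 + 1 + 2 + 2 + 3 + 3 + 3 + 4 = 19.

19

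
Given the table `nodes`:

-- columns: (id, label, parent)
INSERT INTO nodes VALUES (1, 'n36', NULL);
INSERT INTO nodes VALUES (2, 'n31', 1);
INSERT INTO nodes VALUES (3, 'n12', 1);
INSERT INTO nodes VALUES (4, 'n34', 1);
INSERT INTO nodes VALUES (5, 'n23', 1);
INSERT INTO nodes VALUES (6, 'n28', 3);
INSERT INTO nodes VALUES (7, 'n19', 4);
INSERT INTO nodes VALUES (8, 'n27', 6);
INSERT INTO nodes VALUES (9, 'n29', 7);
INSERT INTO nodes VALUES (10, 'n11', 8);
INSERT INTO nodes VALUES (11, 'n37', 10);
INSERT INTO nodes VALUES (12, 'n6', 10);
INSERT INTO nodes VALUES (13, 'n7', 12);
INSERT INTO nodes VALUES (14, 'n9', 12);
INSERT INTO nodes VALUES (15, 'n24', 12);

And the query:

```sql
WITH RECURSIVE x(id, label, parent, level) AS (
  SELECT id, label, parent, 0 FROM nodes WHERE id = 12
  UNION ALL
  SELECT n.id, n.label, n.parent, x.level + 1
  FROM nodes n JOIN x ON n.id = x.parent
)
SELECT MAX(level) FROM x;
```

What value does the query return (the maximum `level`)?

5

Base: id=12 (n6), parent=10, level 0.
Iteration 1: join on id=10 -> n11 (id 10, parent=8, level 1).
Iteration 2: join on id=8 -> n27 (id 8, parent=6, level 2).
Iteration 3: join on id=6 -> n28 (id 6, parent=3, level 3).
Iteration 4: join on id=3 -> n12 (id 3, parent=1, level 4).
Iteration 5: join on id=1 -> n36 (id 1, parent=NULL, level 5).
Iteration 6: parent is NULL; no match; recursion stops.
level values: 0, 1, 2, 3, 4, 5; the maximum is 5.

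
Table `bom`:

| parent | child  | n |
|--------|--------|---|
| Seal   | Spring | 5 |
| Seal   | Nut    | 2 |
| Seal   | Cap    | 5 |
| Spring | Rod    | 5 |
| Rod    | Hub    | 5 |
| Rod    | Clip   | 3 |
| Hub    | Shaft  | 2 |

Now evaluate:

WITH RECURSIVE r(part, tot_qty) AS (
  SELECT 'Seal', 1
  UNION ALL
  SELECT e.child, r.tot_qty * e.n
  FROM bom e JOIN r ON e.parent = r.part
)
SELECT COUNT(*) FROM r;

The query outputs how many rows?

8

Base: (Seal, tot_qty=1).
Iteration 1: components of {Seal} -> Cap = 1*5 = 5, Nut = 1*2 = 2, Spring = 1*5 = 5.
Iteration 2: components of {Cap,Nut,Spring} -> Rod = 5*5 = 25.
Iteration 3: components of {Rod} -> Clip = 25*3 = 75, Hub = 25*5 = 125.
Iteration 4: components of {Clip,Hub} -> Shaft = 125*2 = 250.
Iteration 5: no further components; recursion stops.
Total rows emitted: 8.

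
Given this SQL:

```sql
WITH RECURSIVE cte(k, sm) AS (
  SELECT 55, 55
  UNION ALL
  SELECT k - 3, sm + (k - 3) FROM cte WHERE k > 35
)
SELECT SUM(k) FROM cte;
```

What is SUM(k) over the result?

Base: k=55, sm=55.
Iteration 1: 55 > 35 holds -> k = 55 - 3 = 52, sm = 55 + 52 = 107.
Iteration 2: 52 > 35 holds -> k = 52 - 3 = 49, sm = 107 + 49 = 156.
Iteration 3: 49 > 35 holds -> k = 49 - 3 = 46, sm = 156 + 46 = 202.
Iteration 4: 46 > 35 holds -> k = 46 - 3 = 43, sm = 202 + 43 = 245.
Iteration 5: 43 > 35 holds -> k = 43 - 3 = 40, sm = 245 + 40 = 285.
Iteration 6: 40 > 35 holds -> k = 40 - 3 = 37, sm = 285 + 37 = 322.
Iteration 7: 37 > 35 holds -> k = 37 - 3 = 34, sm = 322 + 34 = 356.
Iteration 8: 34 > 35 fails; recursion stops.
SUM(k) = 55 + 52 + 49 + 46 + 43 + 40 + 37 + 34 = 356.

356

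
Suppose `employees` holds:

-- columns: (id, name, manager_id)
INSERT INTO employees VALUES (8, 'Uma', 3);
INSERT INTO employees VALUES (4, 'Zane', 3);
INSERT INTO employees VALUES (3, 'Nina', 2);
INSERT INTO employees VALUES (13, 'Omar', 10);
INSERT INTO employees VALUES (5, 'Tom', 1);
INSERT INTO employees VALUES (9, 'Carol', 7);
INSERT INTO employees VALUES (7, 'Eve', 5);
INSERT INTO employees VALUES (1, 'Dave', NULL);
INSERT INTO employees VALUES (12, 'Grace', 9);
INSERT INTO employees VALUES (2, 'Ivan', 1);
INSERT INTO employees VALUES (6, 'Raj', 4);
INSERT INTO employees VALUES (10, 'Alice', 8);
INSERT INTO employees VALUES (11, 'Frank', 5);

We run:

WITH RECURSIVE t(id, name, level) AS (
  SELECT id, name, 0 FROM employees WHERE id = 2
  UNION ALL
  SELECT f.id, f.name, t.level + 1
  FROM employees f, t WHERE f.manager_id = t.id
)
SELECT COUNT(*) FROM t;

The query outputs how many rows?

7

Base: id=2 (Ivan) at level 0.
Iteration 1: rows with manager_id in {2} -> Nina (id 3, level 1).
Iteration 2: rows with manager_id in {3} -> Zane (id 4, level 2), Uma (id 8, level 2).
Iteration 3: rows with manager_id in {4,8} -> Raj (id 6, level 3), Alice (id 10, level 3).
Iteration 4: rows with manager_id in {6,10} -> Omar (id 13, level 4).
Iteration 5: no rows with manager_id in {13}; recursion stops.
Total rows emitted: 7.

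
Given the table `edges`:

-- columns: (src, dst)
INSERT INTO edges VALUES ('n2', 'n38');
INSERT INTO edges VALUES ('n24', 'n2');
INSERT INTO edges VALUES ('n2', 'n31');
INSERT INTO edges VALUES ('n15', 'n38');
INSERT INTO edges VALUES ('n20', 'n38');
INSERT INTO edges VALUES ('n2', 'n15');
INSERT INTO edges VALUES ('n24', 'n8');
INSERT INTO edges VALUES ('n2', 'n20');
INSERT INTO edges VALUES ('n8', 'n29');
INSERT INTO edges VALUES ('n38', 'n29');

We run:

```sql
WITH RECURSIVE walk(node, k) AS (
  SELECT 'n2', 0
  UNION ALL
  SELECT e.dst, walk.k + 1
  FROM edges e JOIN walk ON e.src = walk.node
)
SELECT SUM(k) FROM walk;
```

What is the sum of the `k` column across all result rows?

Base: (n2, k=0).
Iteration 1: edges from {n2} -> (n15, k=1), (n20, k=1), (n31, k=1), (n38, k=1).
Iteration 2: edges from {n15,n20,n31,n38} -> (n29, k=2), (n38, k=2) x2. [UNION ALL keeps all 3 new rows, including repeats]
Iteration 3: edges from {n29,n38} -> (n29, k=3) x2. [UNION ALL keeps all 2 new rows, including repeats]
Iteration 4: no outgoing edges from {n29}; recursion stops.
SUM(k) = 0 + 1 + 1 + 1 + 1 + 2 + 2 + 2 + 3 + 3 = 16.

16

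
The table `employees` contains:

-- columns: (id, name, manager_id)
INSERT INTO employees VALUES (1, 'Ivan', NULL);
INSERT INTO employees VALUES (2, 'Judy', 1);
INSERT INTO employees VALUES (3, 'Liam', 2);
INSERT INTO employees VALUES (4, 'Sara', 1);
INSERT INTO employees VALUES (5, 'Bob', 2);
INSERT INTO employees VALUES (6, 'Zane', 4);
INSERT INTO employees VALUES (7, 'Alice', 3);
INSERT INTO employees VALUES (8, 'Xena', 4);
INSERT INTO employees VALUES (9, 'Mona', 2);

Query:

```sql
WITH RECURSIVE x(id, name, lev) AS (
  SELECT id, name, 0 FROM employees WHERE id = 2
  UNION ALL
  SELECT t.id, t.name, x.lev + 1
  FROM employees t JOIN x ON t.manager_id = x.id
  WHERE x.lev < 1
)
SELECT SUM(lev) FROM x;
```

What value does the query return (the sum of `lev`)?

3

Base: id=2 (Judy) at lev 0.
Iteration 1: rows with manager_id in {2} -> Liam (id 3, lev 1), Bob (id 5, lev 1), Mona (id 9, lev 1).
Iteration 2: lev < 1 fails for all current rows; recursion stops.
SUM(lev) = 0 + 1 + 1 + 1 = 3.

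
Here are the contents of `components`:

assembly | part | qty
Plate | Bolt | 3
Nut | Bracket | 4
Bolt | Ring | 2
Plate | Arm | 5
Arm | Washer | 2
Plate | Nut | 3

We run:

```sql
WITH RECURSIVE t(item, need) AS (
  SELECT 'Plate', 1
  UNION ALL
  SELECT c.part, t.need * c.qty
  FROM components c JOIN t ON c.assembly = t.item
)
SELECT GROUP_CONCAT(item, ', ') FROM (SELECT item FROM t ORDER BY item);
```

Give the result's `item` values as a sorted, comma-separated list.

Base: (Plate, need=1).
Iteration 1: components of {Plate} -> Arm = 1*5 = 5, Bolt = 1*3 = 3, Nut = 1*3 = 3.
Iteration 2: components of {Arm,Bolt,Nut} -> Bracket = 3*4 = 12, Ring = 3*2 = 6, Washer = 5*2 = 10.
Iteration 3: no further components; recursion stops.

Arm, Bolt, Bracket, Nut, Plate, Ring, Washer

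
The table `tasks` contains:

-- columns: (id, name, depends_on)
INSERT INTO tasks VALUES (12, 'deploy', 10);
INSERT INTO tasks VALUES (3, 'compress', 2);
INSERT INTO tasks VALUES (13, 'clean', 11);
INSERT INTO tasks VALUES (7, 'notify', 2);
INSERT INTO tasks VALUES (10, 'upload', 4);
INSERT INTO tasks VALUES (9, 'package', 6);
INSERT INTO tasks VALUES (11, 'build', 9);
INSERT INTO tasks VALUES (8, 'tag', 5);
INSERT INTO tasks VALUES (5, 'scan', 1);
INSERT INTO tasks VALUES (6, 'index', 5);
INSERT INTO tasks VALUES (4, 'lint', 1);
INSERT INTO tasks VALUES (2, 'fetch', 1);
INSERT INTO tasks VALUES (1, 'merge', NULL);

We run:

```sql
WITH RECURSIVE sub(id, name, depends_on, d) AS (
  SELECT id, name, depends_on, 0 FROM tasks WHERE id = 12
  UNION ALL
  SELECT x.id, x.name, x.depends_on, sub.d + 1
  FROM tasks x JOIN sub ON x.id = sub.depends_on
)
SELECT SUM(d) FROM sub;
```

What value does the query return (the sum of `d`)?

6

Base: id=12 (deploy), depends_on=10, d 0.
Iteration 1: join on id=10 -> upload (id 10, depends_on=4, d 1).
Iteration 2: join on id=4 -> lint (id 4, depends_on=1, d 2).
Iteration 3: join on id=1 -> merge (id 1, depends_on=NULL, d 3).
Iteration 4: depends_on is NULL; no match; recursion stops.
SUM(d) = 0 + 1 + 2 + 3 = 6.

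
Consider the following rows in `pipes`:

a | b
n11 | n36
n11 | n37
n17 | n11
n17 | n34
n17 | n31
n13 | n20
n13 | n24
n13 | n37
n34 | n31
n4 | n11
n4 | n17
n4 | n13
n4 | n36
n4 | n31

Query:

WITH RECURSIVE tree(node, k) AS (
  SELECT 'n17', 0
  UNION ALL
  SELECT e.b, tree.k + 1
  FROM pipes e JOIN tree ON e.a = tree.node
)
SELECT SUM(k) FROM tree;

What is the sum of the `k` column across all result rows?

Base: (n17, k=0).
Iteration 1: edges from {n17} -> (n11, k=1), (n31, k=1), (n34, k=1).
Iteration 2: edges from {n11,n31,n34} -> (n31, k=2), (n36, k=2), (n37, k=2).
Iteration 3: no outgoing edges from {n31,n36,n37}; recursion stops.
SUM(k) = 0 + 1 + 1 + 1 + 2 + 2 + 2 = 9.

9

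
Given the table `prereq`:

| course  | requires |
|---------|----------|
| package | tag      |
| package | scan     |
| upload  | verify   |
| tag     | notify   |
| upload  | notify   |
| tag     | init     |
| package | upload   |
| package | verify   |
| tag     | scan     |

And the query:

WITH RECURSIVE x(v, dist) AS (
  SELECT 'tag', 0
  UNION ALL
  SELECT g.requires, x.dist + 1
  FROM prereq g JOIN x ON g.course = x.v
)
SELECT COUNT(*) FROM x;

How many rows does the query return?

4

Base: (tag, dist=0).
Iteration 1: edges from {tag} -> (init, dist=1), (notify, dist=1), (scan, dist=1).
Iteration 2: no outgoing edges from {init,notify,scan}; recursion stops.
Total rows emitted: 4.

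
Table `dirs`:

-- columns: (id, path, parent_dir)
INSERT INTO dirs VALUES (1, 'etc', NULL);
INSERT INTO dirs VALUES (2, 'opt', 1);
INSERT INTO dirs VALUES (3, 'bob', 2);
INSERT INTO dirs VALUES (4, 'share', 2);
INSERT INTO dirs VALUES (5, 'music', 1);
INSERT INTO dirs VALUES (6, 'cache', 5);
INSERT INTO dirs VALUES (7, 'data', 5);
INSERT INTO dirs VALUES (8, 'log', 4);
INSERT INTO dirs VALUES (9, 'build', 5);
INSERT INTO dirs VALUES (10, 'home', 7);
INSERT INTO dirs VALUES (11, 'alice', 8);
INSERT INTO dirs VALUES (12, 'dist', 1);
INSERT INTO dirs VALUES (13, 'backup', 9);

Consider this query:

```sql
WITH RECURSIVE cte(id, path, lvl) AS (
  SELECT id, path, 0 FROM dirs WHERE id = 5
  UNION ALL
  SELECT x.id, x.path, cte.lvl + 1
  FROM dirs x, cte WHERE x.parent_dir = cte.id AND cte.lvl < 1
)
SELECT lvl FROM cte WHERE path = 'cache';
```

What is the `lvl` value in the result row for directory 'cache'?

Base: id=5 (music) at lvl 0.
Iteration 1: rows with parent_dir in {5} -> cache (id 6, lvl 1), data (id 7, lvl 1), build (id 9, lvl 1).
Iteration 2: lvl < 1 fails for all current rows; recursion stops.

1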